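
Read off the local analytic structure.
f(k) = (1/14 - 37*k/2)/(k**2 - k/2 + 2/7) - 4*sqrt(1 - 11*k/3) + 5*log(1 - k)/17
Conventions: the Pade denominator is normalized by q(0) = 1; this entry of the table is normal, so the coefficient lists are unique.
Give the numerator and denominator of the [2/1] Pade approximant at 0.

The Pade approximant has numerator coefficients [-15/4, -12514923785/213433572, -81741846059/640300716]; denominator coefficients [1, 4562857/12554916].

Taylor coefficients needed (expand at 0): a_0 = -15/4, a_1 = -46735/816, a_2 = -1046243/9792, a_3 = 4562857/117504.
Write the denominator as Q(k) = 1 + q1*k. Requiring Q*f - P = O(k^4) with deg P <= 2 kills the coefficients of k^3..k^3 in Q*f:
  k^3: a_3 + q1*a_2 = 0, i.e. 4562857/117504 + (-1046243/9792)*q1 = 0.
Solving this linear system: q1 = 4562857/12554916.
The numerator is Q*f truncated at degree 2: P0 = a_0 = -15/4; P1 = a_1 + q1*a_0 = -12514923785/213433572; P2 = a_2 + q1*a_1 = -81741846059/640300716.


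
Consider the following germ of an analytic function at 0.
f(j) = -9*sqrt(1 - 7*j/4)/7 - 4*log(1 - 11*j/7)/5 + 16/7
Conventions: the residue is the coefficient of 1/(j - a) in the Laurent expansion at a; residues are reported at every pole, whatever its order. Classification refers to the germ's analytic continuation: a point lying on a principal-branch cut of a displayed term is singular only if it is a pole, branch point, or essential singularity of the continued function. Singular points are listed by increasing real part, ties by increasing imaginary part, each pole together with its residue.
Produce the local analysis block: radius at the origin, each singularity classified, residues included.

Branch term (-4/5)*log(1 - j/(7/11)): its argument vanishes at j = 7/11, a logarithmic branch point, modulus 7/11.
Branch term (-9/7)*sqrt(1 - j/(4/7)): its argument vanishes at j = 4/7, a square-root branch point, modulus 4/7.
The radius of convergence is the smallest modulus among the singular points: 4/7.
List the singular points by increasing real part (a conjugate pair: the negative imaginary part first).

Radius of convergence at 0: 4/7.
At 4/7: an algebraic (square-root) branch point.
At 7/11: a logarithmic branch point.


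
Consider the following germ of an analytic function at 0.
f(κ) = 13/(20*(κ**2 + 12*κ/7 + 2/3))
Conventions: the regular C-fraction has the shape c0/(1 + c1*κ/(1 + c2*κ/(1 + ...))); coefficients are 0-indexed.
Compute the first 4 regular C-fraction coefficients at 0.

The regular C-fraction coefficients are [39/40, 18/7, -7/12, 7/12].

Taylor coefficients (expand at 0): a_0 = 39/40, a_1 = -351/140, a_2 = 19539/3920, a_3 = -62127/6860.
c0 = a_0 = 39/40. Peel one level at a time: if S = 1 + c*κ/S' with S'(0) = 1, then c is the κ-coefficient of S and S' = c*κ/(S - 1).
S_1 = c0/f = 1 + (18/7)*κ + (3/2)*κ^2 + ...; c1 = 18/7.
S_2 = c1*κ/(S_1 - 1) = 1 + (-7/12)*κ + (49/144)*κ^2 + ...; c2 = -7/12.
S_3 = c2*κ/(S_2 - 1) = 1 + (7/12)*κ + ...; c3 = 7/12.


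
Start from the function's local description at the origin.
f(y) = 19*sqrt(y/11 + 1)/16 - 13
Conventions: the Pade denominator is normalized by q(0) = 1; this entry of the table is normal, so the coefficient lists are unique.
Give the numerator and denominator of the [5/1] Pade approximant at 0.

The Pade approximant has numerator coefficients [-189/16, -529/704, 19/7744, -19/681472, 19/29984768, -19/1319329792]; denominator coefficients [1, 3/44].

Taylor coefficients needed (expand at 0): a_0 = -189/16, a_1 = 19/352, a_2 = -19/15488, a_3 = 19/340736, a_4 = -95/29984768, a_5 = 133/659664896, a_6 = -399/29025255424.
Write the denominator as Q(y) = 1 + q1*y. Requiring Q*f - P = O(y^7) with deg P <= 5 kills the coefficients of y^6..y^6 in Q*f:
  y^6: a_6 + q1*a_5 = 0, i.e. -399/29025255424 + (133/659664896)*q1 = 0.
Solving this linear system: q1 = 3/44.
The numerator is Q*f truncated at degree 5: P0 = a_0 = -189/16; P1 = a_1 + q1*a_0 = -529/704; P2 = a_2 + q1*a_1 = 19/7744; P3 = a_3 + q1*a_2 = -19/681472; P4 = a_4 + q1*a_3 = 19/29984768; P5 = a_5 + q1*a_4 = -19/1319329792.


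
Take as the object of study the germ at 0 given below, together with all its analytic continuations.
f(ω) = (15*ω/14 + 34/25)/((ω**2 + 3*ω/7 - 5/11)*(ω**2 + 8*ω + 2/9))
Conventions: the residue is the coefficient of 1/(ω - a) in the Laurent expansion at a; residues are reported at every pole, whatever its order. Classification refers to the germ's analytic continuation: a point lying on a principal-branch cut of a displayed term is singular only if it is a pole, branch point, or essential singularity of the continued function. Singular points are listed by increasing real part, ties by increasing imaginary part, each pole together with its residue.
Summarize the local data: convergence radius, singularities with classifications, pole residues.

Denominator factor (ω**2 + 3*ω/7 - 5/11): discriminant 1079/539, real irrational roots -3/14 + (1/154)*sqrt(11869) and -3/14 - (1/154)*sqrt(11869); poles of order 1, moduli -3/14 + (1/154)*sqrt(11869) and 3/14 + (1/154)*sqrt(11869).
Denominator factor (ω**2 + 8*ω + 2/9): discriminant 568/9, real irrational roots -4 + (1/3)*sqrt(142) and -4 - (1/3)*sqrt(142); poles of order 1, moduli 4 - (1/3)*sqrt(142) and 4 + (1/3)*sqrt(142).
The radius of convergence is the smallest modulus among the singular points: 4 - (1/3)*sqrt(142).
The factor ω**2 + 8*ω + 2/9 splits as (ω - a)(ω - a') with a = -4 - (1/3)*sqrt(142), a' = -4 + (1/3)*sqrt(142). At the order-1 pole a set g(ω) = (ω - a)*f(ω) = [(15*ω/14 + 34/25)/(ω**2 + 3*ω/7 - 5/11)] / (ω - a').
Simple pole: residue = g(a) at a = -4 - (1/3)*sqrt(142), which is -229848003/1334878100 + (20985129/1334878100)*sqrt(142).
The factor ω**2 + 3*ω/7 - 5/11 splits as (ω - a)(ω - a') with a = -3/14 - (1/154)*sqrt(11869), a' = -3/14 + (1/154)*sqrt(11869). At the order-1 pole a set g(ω) = (ω - a)*f(ω) = [(15*ω/14 + 34/25)/(ω**2 + 8*ω + 2/9)] / (ω - a').
Simple pole: residue = g(a) at a = -3/14 - (1/154)*sqrt(11869), which is 229848003/1334878100 - (68968053/57613338796)*sqrt(11869).
The factor ω**2 + 8*ω + 2/9 splits as (ω - a)(ω - a') with a = -4 + (1/3)*sqrt(142), a' = -4 - (1/3)*sqrt(142). At the order-1 pole a set g(ω) = (ω - a)*f(ω) = [(15*ω/14 + 34/25)/(ω**2 + 3*ω/7 - 5/11)] / (ω - a').
Simple pole: residue = g(a) at a = -4 + (1/3)*sqrt(142), which is -229848003/1334878100 - (20985129/1334878100)*sqrt(142).
The factor ω**2 + 3*ω/7 - 5/11 splits as (ω - a)(ω - a') with a = -3/14 + (1/154)*sqrt(11869), a' = -3/14 - (1/154)*sqrt(11869). At the order-1 pole a set g(ω) = (ω - a)*f(ω) = [(15*ω/14 + 34/25)/(ω**2 + 8*ω + 2/9)] / (ω - a').
Simple pole: residue = g(a) at a = -3/14 + (1/154)*sqrt(11869), which is 229848003/1334878100 + (68968053/57613338796)*sqrt(11869).
List the singular points by increasing real part (a conjugate pair: the negative imaginary part first).

Radius of convergence at 0: 4 - (1/3)*sqrt(142).
At -4 - (1/3)*sqrt(142): a pole of order 1; residue -229848003/1334878100 + (20985129/1334878100)*sqrt(142).
At -3/14 - (1/154)*sqrt(11869): a pole of order 1; residue 229848003/1334878100 - (68968053/57613338796)*sqrt(11869).
At -4 + (1/3)*sqrt(142): a pole of order 1; residue -229848003/1334878100 - (20985129/1334878100)*sqrt(142).
At -3/14 + (1/154)*sqrt(11869): a pole of order 1; residue 229848003/1334878100 + (68968053/57613338796)*sqrt(11869).


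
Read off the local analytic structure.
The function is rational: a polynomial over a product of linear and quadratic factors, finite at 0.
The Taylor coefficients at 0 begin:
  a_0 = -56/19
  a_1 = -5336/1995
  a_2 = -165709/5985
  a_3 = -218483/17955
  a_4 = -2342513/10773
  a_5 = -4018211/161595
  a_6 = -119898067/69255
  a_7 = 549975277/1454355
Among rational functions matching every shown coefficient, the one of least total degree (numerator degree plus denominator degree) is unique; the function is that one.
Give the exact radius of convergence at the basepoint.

No rational of total degree below 4 reproduces all 8 coefficients; solving the [2/2] Pade equations on them gives f(ξ) = (5*ξ**2/8 + 16*ξ/35 + 7/19)/((ξ - 3/8)*(ξ + 1/3)), whose expansion matches every shown term.
Denominator factor (ξ - 3/8): pole of order 1 at 3/8, modulus 3/8.
Denominator factor (ξ + 1/3): pole of order 1 at -1/3, modulus 1/3.
The radius of convergence is the smallest modulus among the singular points: 1/3.

The radius of convergence is 1/3.


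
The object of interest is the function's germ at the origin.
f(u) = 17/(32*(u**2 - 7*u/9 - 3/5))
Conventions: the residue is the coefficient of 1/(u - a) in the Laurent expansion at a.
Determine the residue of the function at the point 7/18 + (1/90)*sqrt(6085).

The factor u**2 - 7*u/9 - 3/5 splits as (u - a)(u - a') with a = 7/18 + (1/90)*sqrt(6085), a' = 7/18 - (1/90)*sqrt(6085). At the order-1 pole a set g(u) = (u - a)*f(u) = [17/32] / (u - a').
Simple pole: residue = g(a) at a = 7/18 + (1/90)*sqrt(6085), which is (153/38944)*sqrt(6085).

The residue is (153/38944)*sqrt(6085).


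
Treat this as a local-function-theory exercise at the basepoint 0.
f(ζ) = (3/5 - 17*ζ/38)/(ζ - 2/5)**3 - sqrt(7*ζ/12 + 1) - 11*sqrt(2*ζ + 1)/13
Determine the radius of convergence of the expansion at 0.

The radius of convergence is 2/5.

Denominator factor (ζ - 2/5)^3: pole of order 3 at 2/5, modulus 2/5.
Branch term (-1)*sqrt(1 - ζ/(-12/7)): its argument vanishes at ζ = -12/7, a square-root branch point, modulus 12/7.
Branch term (-11/13)*sqrt(1 - ζ/(-1/2)): its argument vanishes at ζ = -1/2, a square-root branch point, modulus 1/2.
The radius of convergence is the smallest modulus among the singular points: 2/5.


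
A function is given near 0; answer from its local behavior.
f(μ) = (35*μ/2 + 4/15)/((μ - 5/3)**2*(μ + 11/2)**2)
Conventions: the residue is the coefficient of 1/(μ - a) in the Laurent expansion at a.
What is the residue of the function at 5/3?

At the order-2 pole 5/3 set g(μ) = (μ - (5/3))^2*f(μ) = (35*μ/2 + 4/15)/(μ + 11/2)**2.
Order-2 pole: residue = g'(a); g'(5/3) = 71874/397535, so the residue is 71874/397535.

The residue is 71874/397535.


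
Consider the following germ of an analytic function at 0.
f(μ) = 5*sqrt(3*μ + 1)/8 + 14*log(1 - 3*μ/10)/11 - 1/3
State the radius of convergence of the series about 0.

The radius of convergence is 1/3.

Branch term (14/11)*log(1 - μ/(10/3)): its argument vanishes at μ = 10/3, a logarithmic branch point, modulus 10/3.
Branch term (5/8)*sqrt(1 - μ/(-1/3)): its argument vanishes at μ = -1/3, a square-root branch point, modulus 1/3.
The radius of convergence is the smallest modulus among the singular points: 1/3.


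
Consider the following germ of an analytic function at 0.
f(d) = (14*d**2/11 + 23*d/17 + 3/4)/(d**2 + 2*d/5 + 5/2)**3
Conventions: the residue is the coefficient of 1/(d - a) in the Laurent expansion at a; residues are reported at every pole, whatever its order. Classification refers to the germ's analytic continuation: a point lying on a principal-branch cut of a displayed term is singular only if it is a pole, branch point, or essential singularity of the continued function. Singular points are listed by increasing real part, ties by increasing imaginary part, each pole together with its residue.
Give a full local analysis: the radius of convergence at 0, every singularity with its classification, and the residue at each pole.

Radius of convergence at 0: (1/2)*sqrt(10).
At (-1/5) - ((1/10)*sqrt(246))*i: a pole of order 3; residue ((1226375/618634896)*sqrt(246))*i.
At (-1/5) + ((1/10)*sqrt(246))*i: a pole of order 3; residue -((1226375/618634896)*sqrt(246))*i.

Denominator factor (d**2 + 2*d/5 + 5/2)^3: discriminant -246/25, complex-conjugate roots (-1/5) + ((1/10)*sqrt(246))*i and (-1/5) - ((1/10)*sqrt(246))*i; poles of order 3, moduli (1/2)*sqrt(10) and (1/2)*sqrt(10).
The radius of convergence is the smallest modulus among the singular points: (1/2)*sqrt(10).
The factor d**2 + 2*d/5 + 5/2 splits as (d - a)(d - a') with a = (-1/5) - ((1/10)*sqrt(246))*i, a' = (-1/5) + ((1/10)*sqrt(246))*i. At the order-3 pole a set g(d) = (d - a)^3*f(d) = [14*d**2/11 + 23*d/17 + 3/4] / (d - a')^3.
Order-3 pole: residue = g''(a)/2; g''((-1/5) - ((1/10)*sqrt(246))*i) = ((1226375/309317448)*sqrt(246))*i, so the residue is ((1226375/618634896)*sqrt(246))*i.
The factor d**2 + 2*d/5 + 5/2 splits as (d - a)(d - a') with a = (-1/5) + ((1/10)*sqrt(246))*i, a' = (-1/5) - ((1/10)*sqrt(246))*i. At the order-3 pole a set g(d) = (d - a)^3*f(d) = [14*d**2/11 + 23*d/17 + 3/4] / (d - a')^3.
Order-3 pole: residue = g''(a)/2; g''((-1/5) + ((1/10)*sqrt(246))*i) = -((1226375/309317448)*sqrt(246))*i, so the residue is -((1226375/618634896)*sqrt(246))*i.
List the singular points by increasing real part (a conjugate pair: the negative imaginary part first).


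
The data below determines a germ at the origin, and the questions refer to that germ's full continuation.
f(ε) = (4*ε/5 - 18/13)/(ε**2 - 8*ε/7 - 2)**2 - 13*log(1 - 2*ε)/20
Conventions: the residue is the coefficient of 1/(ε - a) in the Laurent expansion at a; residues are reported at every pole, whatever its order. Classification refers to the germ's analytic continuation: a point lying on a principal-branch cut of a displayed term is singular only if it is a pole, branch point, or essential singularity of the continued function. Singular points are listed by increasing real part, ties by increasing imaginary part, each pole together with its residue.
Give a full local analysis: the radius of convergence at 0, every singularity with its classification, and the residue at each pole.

Radius of convergence at 0: 1/2.
At 4/7 - (1/7)*sqrt(114): a pole of order 2; residue -(10339/1689480)*sqrt(114).
At 1/2: a logarithmic branch point.
At 4/7 + (1/7)*sqrt(114): a pole of order 2; residue (10339/1689480)*sqrt(114).

Denominator factor (ε**2 - 8*ε/7 - 2)^2: discriminant 456/49, real irrational roots 4/7 + (1/7)*sqrt(114) and 4/7 - (1/7)*sqrt(114); poles of order 2, moduli 4/7 + (1/7)*sqrt(114) and -4/7 + (1/7)*sqrt(114).
Branch term (-13/20)*log(1 - ε/(1/2)): its argument vanishes at ε = 1/2, a logarithmic branch point, modulus 1/2.
The radius of convergence is the smallest modulus among the singular points: 1/2.
The branch term is analytic at 4/7 - (1/7)*sqrt(114) and contributes nothing to the residue; only the rational part matters.
The factor ε**2 - 8*ε/7 - 2 splits as (ε - a)(ε - a') with a = 4/7 - (1/7)*sqrt(114), a' = 4/7 + (1/7)*sqrt(114). At the order-2 pole a set g(ε) = (ε - a)^2*(rational part) = [4*ε/5 - 18/13] / (ε - a')^2.
Order-2 pole: residue = g'(a); g'(4/7 - (1/7)*sqrt(114)) = -(10339/1689480)*sqrt(114), so the residue is -(10339/1689480)*sqrt(114).
The branch term is analytic at 4/7 + (1/7)*sqrt(114) and contributes nothing to the residue; only the rational part matters.
The factor ε**2 - 8*ε/7 - 2 splits as (ε - a)(ε - a') with a = 4/7 + (1/7)*sqrt(114), a' = 4/7 - (1/7)*sqrt(114). At the order-2 pole a set g(ε) = (ε - a)^2*(rational part) = [4*ε/5 - 18/13] / (ε - a')^2.
Order-2 pole: residue = g'(a); g'(4/7 + (1/7)*sqrt(114)) = (10339/1689480)*sqrt(114), so the residue is (10339/1689480)*sqrt(114).
List the singular points by increasing real part (a conjugate pair: the negative imaginary part first).


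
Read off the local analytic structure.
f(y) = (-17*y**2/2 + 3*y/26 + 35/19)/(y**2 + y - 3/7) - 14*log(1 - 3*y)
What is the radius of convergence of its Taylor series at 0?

Denominator factor (y**2 + y - 3/7): discriminant 19/7, real irrational roots -1/2 + (1/14)*sqrt(133) and -1/2 - (1/14)*sqrt(133); poles of order 1, moduli -1/2 + (1/14)*sqrt(133) and 1/2 + (1/14)*sqrt(133).
Branch term (-14)*log(1 - y/(1/3)): its argument vanishes at y = 1/3, a logarithmic branch point, modulus 1/3.
The radius of convergence is the smallest modulus among the singular points: -1/2 + (1/14)*sqrt(133).

The radius of convergence is -1/2 + (1/14)*sqrt(133).


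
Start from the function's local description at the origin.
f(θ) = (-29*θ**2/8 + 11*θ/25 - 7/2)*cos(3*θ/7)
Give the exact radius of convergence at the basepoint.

The radius of convergence is infinite.

The factor cos(3*θ/7) is entire and contributes no finite singular point.
The polynomial part has no poles.
No finite singular points: the Taylor series at 0 converges everywhere.


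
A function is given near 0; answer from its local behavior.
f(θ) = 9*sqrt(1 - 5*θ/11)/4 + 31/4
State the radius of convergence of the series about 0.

Branch term (9/4)*sqrt(1 - θ/(11/5)): its argument vanishes at θ = 11/5, a square-root branch point, modulus 11/5.
The radius of convergence is the smallest modulus among the singular points: 11/5.

The radius of convergence is 11/5.


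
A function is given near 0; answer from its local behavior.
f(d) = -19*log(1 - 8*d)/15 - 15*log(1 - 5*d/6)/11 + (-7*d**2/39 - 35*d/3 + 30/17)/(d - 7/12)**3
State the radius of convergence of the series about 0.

The radius of convergence is 1/8.

Denominator factor (d - 7/12)^3: pole of order 3 at 7/12, modulus 7/12.
Branch term (-15/11)*log(1 - d/(6/5)): its argument vanishes at d = 6/5, a logarithmic branch point, modulus 6/5.
Branch term (-19/15)*log(1 - d/(1/8)): its argument vanishes at d = 1/8, a logarithmic branch point, modulus 1/8.
The radius of convergence is the smallest modulus among the singular points: 1/8.


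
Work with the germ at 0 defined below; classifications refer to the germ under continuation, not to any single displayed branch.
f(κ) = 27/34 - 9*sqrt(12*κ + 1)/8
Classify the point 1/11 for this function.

There is no denominator, hence no pole anywhere.
Branch term sqrt(1 - κ/(-1/12)): argument at 1/11 is 23/11, nonzero, so 1/11 is not its branch point (a point on a principal cut is still regular for the continued germ).
So the germ continues analytically to 1/11.

The point is a regular point.


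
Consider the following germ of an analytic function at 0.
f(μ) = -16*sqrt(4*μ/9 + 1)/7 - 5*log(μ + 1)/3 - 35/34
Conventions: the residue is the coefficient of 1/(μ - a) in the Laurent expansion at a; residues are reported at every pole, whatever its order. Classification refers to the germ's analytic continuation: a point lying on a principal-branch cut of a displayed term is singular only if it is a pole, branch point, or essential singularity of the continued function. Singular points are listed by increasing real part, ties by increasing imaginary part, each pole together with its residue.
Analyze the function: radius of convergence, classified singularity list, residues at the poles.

Branch term (-5/3)*log(1 - μ/(-1)): its argument vanishes at μ = -1, a logarithmic branch point, modulus 1.
Branch term (-16/7)*sqrt(1 - μ/(-9/4)): its argument vanishes at μ = -9/4, a square-root branch point, modulus 9/4.
The radius of convergence is the smallest modulus among the singular points: 1.
List the singular points by increasing real part (a conjugate pair: the negative imaginary part first).

Radius of convergence at 0: 1.
At -9/4: an algebraic (square-root) branch point.
At -1: a logarithmic branch point.


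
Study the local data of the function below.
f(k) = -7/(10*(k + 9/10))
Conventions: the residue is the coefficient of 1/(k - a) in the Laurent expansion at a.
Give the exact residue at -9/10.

At the order-1 pole -9/10 set g(k) = (k - (-9/10))*f(k) = -7/10.
Simple pole: residue = g(a) at a = -9/10, which is -7/10.

The residue is -7/10.


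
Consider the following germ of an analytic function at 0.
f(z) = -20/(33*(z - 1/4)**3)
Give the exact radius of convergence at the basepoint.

The radius of convergence is 1/4.

Denominator factor (z - 1/4)^3: pole of order 3 at 1/4, modulus 1/4.
The radius of convergence is the smallest modulus among the singular points: 1/4.


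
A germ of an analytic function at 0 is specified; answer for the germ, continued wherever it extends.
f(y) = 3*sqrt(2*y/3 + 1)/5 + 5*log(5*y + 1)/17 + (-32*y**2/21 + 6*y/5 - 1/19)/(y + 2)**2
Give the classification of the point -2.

The denominator factor y + 2 vanishes at -2 and appears to the power 2; the numerator there equals -17053/1995, nonzero, and no other factor vanishes.
The branch terms are analytic at this point.
Hence a pole whose order is the multiplicity, 2.

The point is a pole of order 2.


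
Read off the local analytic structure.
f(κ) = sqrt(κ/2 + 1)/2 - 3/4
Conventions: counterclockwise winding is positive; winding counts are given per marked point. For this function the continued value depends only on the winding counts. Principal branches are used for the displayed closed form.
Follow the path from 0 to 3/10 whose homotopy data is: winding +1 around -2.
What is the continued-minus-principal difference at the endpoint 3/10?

Continued minus principal equals -(1/10)*sqrt(115).

The rational part is single-valued and drops out of the difference; each branch term changes only by its own monodromy.
(1/2)*sqrt(1 - κ/(-2)): winding +1 is odd, the square root flips sign, contributing -2*(1/2)*sqrt(1 - (3/10)/(-2)) = -2*(1/2)*sqrt(23/20) = -(1/10)*sqrt(115).
Summing the contributions at κ = 3/10 gives -(1/10)*sqrt(115).


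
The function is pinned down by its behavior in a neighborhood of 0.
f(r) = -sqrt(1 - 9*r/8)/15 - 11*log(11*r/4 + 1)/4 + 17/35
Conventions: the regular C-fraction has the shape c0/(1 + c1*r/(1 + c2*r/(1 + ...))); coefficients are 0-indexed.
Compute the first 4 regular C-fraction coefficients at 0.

Taylor coefficients (expand at 0): a_0 = 44/105, a_1 = -301/40, a_2 = 26647/2560, a_3 = -2341831/122880.
c0 = a_0 = 44/105. Peel one level at a time: if S = 1 + c*r/S' with S'(0) = 1, then c is the r-coefficient of S and S' = c*r/(S - 1).
S_1 = c0/f = 1 + (6321/352)*r + (73754625/247808)*r^2 + ...; c1 = 6321/352.
S_2 = c1*r/(S_1 - 1) = 1 + (-3512125/211904)*r + (-689376697/1113305088)*r^2 + ...; c2 = -3512125/211904.
S_3 = c2*r/(S_2 - 1) = 1 + (-7583143667/202972728000)*r + ...; c3 = -7583143667/202972728000.

The regular C-fraction coefficients are [44/105, 6321/352, -3512125/211904, -7583143667/202972728000].


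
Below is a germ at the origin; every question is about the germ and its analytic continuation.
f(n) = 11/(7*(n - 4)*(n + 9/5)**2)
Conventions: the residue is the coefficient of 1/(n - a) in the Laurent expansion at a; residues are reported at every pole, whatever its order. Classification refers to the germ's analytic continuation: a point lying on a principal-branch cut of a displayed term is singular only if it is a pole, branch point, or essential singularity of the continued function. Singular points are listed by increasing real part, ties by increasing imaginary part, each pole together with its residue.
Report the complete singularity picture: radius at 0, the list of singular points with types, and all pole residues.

Denominator factor (n + 9/5)^2: pole of order 2 at -9/5, modulus 9/5.
Denominator factor (n - 4): pole of order 1 at 4, modulus 4.
The radius of convergence is the smallest modulus among the singular points: 9/5.
At the order-2 pole -9/5 set g(n) = (n - (-9/5))^2*f(n) = 11/(7*(n - 4)).
Order-2 pole: residue = g'(a); g'(-9/5) = -275/5887, so the residue is -275/5887.
At the order-1 pole 4 set g(n) = (n - (4))*f(n) = 11/(7*(n + 9/5)**2).
Simple pole: residue = g(a) at a = 4, which is 275/5887.
List the singular points by increasing real part (a conjugate pair: the negative imaginary part first).

Radius of convergence at 0: 9/5.
At -9/5: a pole of order 2; residue -275/5887.
At 4: a pole of order 1; residue 275/5887.


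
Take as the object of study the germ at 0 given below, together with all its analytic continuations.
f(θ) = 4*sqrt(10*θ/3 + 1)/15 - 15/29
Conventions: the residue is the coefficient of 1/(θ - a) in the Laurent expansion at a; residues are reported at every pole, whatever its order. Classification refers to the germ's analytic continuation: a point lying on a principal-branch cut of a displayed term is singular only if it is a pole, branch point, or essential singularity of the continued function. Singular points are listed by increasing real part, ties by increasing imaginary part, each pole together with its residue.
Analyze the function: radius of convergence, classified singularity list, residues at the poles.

Radius of convergence at 0: 3/10.
At -3/10: an algebraic (square-root) branch point.

Branch term (4/15)*sqrt(1 - θ/(-3/10)): its argument vanishes at θ = -3/10, a square-root branch point, modulus 3/10.
The radius of convergence is the smallest modulus among the singular points: 3/10.


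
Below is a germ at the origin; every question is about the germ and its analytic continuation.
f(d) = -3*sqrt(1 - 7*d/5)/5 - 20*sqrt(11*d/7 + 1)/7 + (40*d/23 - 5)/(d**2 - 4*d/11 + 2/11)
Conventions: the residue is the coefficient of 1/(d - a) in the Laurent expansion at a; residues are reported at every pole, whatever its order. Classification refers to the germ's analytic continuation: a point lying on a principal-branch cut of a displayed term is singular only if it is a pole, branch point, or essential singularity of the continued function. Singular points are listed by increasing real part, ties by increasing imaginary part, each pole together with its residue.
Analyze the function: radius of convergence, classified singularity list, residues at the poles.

Radius of convergence at 0: (1/11)*sqrt(22).
At -7/11: an algebraic (square-root) branch point.
At (2/11) - ((3/11)*sqrt(2))*i: a pole of order 1; residue (20/23) - ((395/92)*sqrt(2))*i.
At (2/11) + ((3/11)*sqrt(2))*i: a pole of order 1; residue (20/23) + ((395/92)*sqrt(2))*i.
At 5/7: an algebraic (square-root) branch point.

Denominator factor (d**2 - 4*d/11 + 2/11): discriminant -72/121, complex-conjugate roots (2/11) + ((3/11)*sqrt(2))*i and (2/11) - ((3/11)*sqrt(2))*i; poles of order 1, moduli (1/11)*sqrt(22) and (1/11)*sqrt(22).
Branch term (-3/5)*sqrt(1 - d/(5/7)): its argument vanishes at d = 5/7, a square-root branch point, modulus 5/7.
Branch term (-20/7)*sqrt(1 - d/(-7/11)): its argument vanishes at d = -7/11, a square-root branch point, modulus 7/11.
The radius of convergence is the smallest modulus among the singular points: (1/11)*sqrt(22).
The branch terms are analytic at (2/11) - ((3/11)*sqrt(2))*i and contribute nothing to the residue; only the rational part matters.
The factor d**2 - 4*d/11 + 2/11 splits as (d - a)(d - a') with a = (2/11) - ((3/11)*sqrt(2))*i, a' = (2/11) + ((3/11)*sqrt(2))*i. At the order-1 pole a set g(d) = (d - a)*(rational part) = [40*d/23 - 5] / (d - a').
Simple pole: residue = g(a) at a = (2/11) - ((3/11)*sqrt(2))*i, which is (20/23) - ((395/92)*sqrt(2))*i.
The branch terms are analytic at (2/11) + ((3/11)*sqrt(2))*i and contribute nothing to the residue; only the rational part matters.
The factor d**2 - 4*d/11 + 2/11 splits as (d - a)(d - a') with a = (2/11) + ((3/11)*sqrt(2))*i, a' = (2/11) - ((3/11)*sqrt(2))*i. At the order-1 pole a set g(d) = (d - a)*(rational part) = [40*d/23 - 5] / (d - a').
Simple pole: residue = g(a) at a = (2/11) + ((3/11)*sqrt(2))*i, which is (20/23) + ((395/92)*sqrt(2))*i.
List the singular points by increasing real part (a conjugate pair: the negative imaginary part first).


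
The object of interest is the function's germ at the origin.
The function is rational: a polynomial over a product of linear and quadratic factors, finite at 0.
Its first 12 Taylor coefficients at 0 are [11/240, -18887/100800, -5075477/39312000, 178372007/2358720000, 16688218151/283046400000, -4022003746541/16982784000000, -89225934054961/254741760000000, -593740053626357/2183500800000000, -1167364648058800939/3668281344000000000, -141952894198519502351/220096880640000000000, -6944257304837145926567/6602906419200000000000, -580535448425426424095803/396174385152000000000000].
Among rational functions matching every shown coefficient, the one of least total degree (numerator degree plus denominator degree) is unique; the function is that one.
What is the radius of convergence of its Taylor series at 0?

The radius of convergence is -1/3 + (1/33)*sqrt(1111).

No rational of total degree below 10 reproduces all 12 coefficients; solving the [2/8] Pade equations on them gives f(y) = (-19*y**2/13 + 13*y/7 - 1/3)/((y**2 - y/2 + 2)**3*(y**2 + 2*y/3 - 10/11)), whose expansion matches every shown term.
Denominator factor (y**2 + 2*y/3 - 10/11): discriminant 404/99, real irrational roots -1/3 + (1/33)*sqrt(1111) and -1/3 - (1/33)*sqrt(1111); poles of order 1, moduli -1/3 + (1/33)*sqrt(1111) and 1/3 + (1/33)*sqrt(1111).
Denominator factor (y**2 - y/2 + 2)^3: discriminant -31/4, complex-conjugate roots (1/4) + ((1/4)*sqrt(31))*i and (1/4) - ((1/4)*sqrt(31))*i; poles of order 3, moduli sqrt(2) and sqrt(2).
The radius of convergence is the smallest modulus among the singular points: -1/3 + (1/33)*sqrt(1111).


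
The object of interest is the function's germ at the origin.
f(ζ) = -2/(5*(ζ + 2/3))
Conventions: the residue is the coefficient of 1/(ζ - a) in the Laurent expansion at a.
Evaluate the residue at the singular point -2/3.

At the order-1 pole -2/3 set g(ζ) = (ζ - (-2/3))*f(ζ) = -2/5.
Simple pole: residue = g(a) at a = -2/3, which is -2/5.

The residue is -2/5.


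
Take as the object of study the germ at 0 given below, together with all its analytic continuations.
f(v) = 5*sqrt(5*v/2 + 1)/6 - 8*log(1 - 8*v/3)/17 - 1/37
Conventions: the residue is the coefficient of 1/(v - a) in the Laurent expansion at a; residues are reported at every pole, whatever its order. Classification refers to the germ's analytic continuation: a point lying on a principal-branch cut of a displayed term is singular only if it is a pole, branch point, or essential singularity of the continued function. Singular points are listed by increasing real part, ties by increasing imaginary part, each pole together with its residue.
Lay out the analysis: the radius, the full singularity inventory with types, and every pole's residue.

Branch term (5/6)*sqrt(1 - v/(-2/5)): its argument vanishes at v = -2/5, a square-root branch point, modulus 2/5.
Branch term (-8/17)*log(1 - v/(3/8)): its argument vanishes at v = 3/8, a logarithmic branch point, modulus 3/8.
The radius of convergence is the smallest modulus among the singular points: 3/8.
List the singular points by increasing real part (a conjugate pair: the negative imaginary part first).

Radius of convergence at 0: 3/8.
At -2/5: an algebraic (square-root) branch point.
At 3/8: a logarithmic branch point.


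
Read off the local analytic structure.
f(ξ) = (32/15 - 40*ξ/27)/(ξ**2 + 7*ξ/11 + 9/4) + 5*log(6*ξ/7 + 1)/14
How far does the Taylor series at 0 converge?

The radius of convergence is 7/6.

Denominator factor (ξ**2 + 7*ξ/11 + 9/4): discriminant -1040/121, complex-conjugate roots (-7/22) + ((2/11)*sqrt(65))*i and (-7/22) - ((2/11)*sqrt(65))*i; poles of order 1, moduli 3/2 and 3/2.
Branch term (5/14)*log(1 - ξ/(-7/6)): its argument vanishes at ξ = -7/6, a logarithmic branch point, modulus 7/6.
The radius of convergence is the smallest modulus among the singular points: 7/6.


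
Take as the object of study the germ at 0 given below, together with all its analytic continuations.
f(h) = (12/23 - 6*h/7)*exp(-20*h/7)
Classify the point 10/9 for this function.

There is no denominator, hence no pole anywhere.
The factor exp(-20*h/7) is entire.
So the germ continues analytically to 10/9.

The point is a regular point.


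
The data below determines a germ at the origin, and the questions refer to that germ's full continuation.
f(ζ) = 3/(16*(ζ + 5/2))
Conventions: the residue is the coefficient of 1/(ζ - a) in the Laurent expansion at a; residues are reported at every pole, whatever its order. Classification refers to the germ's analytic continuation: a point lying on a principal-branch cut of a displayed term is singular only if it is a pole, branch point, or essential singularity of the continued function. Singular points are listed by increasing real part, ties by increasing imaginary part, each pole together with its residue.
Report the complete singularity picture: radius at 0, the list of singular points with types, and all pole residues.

Denominator factor (ζ + 5/2): pole of order 1 at -5/2, modulus 5/2.
The radius of convergence is the smallest modulus among the singular points: 5/2.
At the order-1 pole -5/2 set g(ζ) = (ζ - (-5/2))*f(ζ) = 3/16.
Simple pole: residue = g(a) at a = -5/2, which is 3/16.

Radius of convergence at 0: 5/2.
At -5/2: a pole of order 1; residue 3/16.


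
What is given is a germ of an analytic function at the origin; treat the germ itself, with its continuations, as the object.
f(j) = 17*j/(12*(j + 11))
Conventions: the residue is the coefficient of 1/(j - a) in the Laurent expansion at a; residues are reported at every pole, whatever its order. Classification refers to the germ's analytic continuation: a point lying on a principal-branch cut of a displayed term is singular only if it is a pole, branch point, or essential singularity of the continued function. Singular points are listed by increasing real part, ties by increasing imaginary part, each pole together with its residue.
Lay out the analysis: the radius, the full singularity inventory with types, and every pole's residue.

Denominator factor (j + 11): pole of order 1 at -11, modulus 11.
The radius of convergence is the smallest modulus among the singular points: 11.
At the order-1 pole -11 set g(j) = (j - (-11))*f(j) = 17*j/12.
Simple pole: residue = g(a) at a = -11, which is -187/12.

Radius of convergence at 0: 11.
At -11: a pole of order 1; residue -187/12.


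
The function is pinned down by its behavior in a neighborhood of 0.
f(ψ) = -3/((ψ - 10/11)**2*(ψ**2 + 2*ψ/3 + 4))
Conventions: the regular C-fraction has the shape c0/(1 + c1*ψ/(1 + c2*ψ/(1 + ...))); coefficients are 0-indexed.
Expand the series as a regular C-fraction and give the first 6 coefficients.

Taylor coefficients (expand at 0): a_0 = -363/400, a_1 = -7381/4000, a_2 = -331177/120000, a_3 = -7038449/1800000, a_4 = -57258289/10800000, a_5 = -11191039409/1620000000.
c0 = a_0 = -363/400. Peel one level at a time: if S = 1 + c*ψ/S' with S'(0) = 1, then c is the ψ-coefficient of S and S' = c*ψ/(S - 1).
S_1 = c0/f = 1 + (-61/30)*ψ + (82/75)*ψ^2 + ...; c1 = -61/30.
S_2 = c1*ψ/(S_1 - 1) = 1 + (164/305)*ψ + (43839/372100)*ψ^2 + ...; c2 = 164/305.
S_3 = c2*ψ/(S_2 - 1) = 1 + (-43839/200080)*ψ + (-75383/430336)*ψ^2 + ...; c3 = -43839/200080.
S_4 = c3*ψ/(S_3 - 1) = 1 + (-22991815/28758384)*ψ + (-68606395/3843715842)*ψ^2 + ...; c4 = -22991815/28758384.
S_5 = c4*ψ/(S_4 - 1) = 1 + (-609752/27311697)*ψ + ...; c5 = -609752/27311697.

The regular C-fraction coefficients are [-363/400, -61/30, 164/305, -43839/200080, -22991815/28758384, -609752/27311697].


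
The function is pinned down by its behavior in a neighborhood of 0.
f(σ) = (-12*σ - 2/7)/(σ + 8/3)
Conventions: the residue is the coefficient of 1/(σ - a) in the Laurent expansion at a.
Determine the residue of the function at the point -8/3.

At the order-1 pole -8/3 set g(σ) = (σ - (-8/3))*f(σ) = -12*σ - 2/7.
Simple pole: residue = g(a) at a = -8/3, which is 222/7.

The residue is 222/7.


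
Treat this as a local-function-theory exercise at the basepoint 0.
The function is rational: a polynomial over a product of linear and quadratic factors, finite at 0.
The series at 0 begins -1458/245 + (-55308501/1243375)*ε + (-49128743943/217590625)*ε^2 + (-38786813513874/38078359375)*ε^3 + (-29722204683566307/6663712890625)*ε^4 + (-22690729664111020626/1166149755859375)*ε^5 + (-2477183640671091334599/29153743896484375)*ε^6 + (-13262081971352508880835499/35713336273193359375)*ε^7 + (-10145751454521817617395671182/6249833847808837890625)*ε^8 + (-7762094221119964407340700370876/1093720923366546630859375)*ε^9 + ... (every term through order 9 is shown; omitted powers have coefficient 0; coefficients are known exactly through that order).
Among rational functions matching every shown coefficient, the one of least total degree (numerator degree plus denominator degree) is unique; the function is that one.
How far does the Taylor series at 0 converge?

No rational of total degree below 7 reproduces all 10 coefficients; solving the [1/6] Pade equations on them gives f(ε) = (5*ε/29 + 2)/((ε**2 - 4*ε/3 + 7/9)**2*(ε**2 + 11*ε/5 - 5/9)), whose expansion matches every shown term.
Denominator factor (ε**2 - 4*ε/3 + 7/9)^2: discriminant -4/3, complex-conjugate roots (2/3) + ((1/3)*sqrt(3))*i and (2/3) - ((1/3)*sqrt(3))*i; poles of order 2, moduli (1/3)*sqrt(7) and (1/3)*sqrt(7).
Denominator factor (ε**2 + 11*ε/5 - 5/9): discriminant 1589/225, real irrational roots -11/10 + (1/30)*sqrt(1589) and -11/10 - (1/30)*sqrt(1589); poles of order 1, moduli -11/10 + (1/30)*sqrt(1589) and 11/10 + (1/30)*sqrt(1589).
The radius of convergence is the smallest modulus among the singular points: -11/10 + (1/30)*sqrt(1589).

The radius of convergence is -11/10 + (1/30)*sqrt(1589).


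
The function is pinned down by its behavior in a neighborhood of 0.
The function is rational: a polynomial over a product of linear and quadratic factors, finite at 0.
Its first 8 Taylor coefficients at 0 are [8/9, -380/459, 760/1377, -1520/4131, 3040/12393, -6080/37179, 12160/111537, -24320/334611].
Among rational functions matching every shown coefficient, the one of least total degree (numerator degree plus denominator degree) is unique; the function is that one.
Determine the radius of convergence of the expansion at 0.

No rational of total degree below 2 reproduces all 8 coefficients; solving the [1/1] Pade equations on them gives f(λ) = (4/3 - 6*λ/17)/(λ + 3/2), whose expansion matches every shown term.
Denominator factor (λ + 3/2): pole of order 1 at -3/2, modulus 3/2.
The radius of convergence is the smallest modulus among the singular points: 3/2.

The radius of convergence is 3/2.


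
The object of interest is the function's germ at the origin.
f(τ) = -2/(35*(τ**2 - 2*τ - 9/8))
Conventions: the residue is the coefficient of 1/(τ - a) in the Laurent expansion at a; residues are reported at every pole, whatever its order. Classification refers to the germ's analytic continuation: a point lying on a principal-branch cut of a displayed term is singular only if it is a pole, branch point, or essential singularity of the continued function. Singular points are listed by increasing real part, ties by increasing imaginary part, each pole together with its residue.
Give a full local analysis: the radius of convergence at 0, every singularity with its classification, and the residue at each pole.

Radius of convergence at 0: -1 + (1/4)*sqrt(34).
At 1 - (1/4)*sqrt(34): a pole of order 1; residue (2/595)*sqrt(34).
At 1 + (1/4)*sqrt(34): a pole of order 1; residue -(2/595)*sqrt(34).

Denominator factor (τ**2 - 2*τ - 9/8): discriminant 17/2, real irrational roots 1 + (1/4)*sqrt(34) and 1 - (1/4)*sqrt(34); poles of order 1, moduli 1 + (1/4)*sqrt(34) and -1 + (1/4)*sqrt(34).
The radius of convergence is the smallest modulus among the singular points: -1 + (1/4)*sqrt(34).
The factor τ**2 - 2*τ - 9/8 splits as (τ - a)(τ - a') with a = 1 - (1/4)*sqrt(34), a' = 1 + (1/4)*sqrt(34). At the order-1 pole a set g(τ) = (τ - a)*f(τ) = [-2/35] / (τ - a').
Simple pole: residue = g(a) at a = 1 - (1/4)*sqrt(34), which is (2/595)*sqrt(34).
The factor τ**2 - 2*τ - 9/8 splits as (τ - a)(τ - a') with a = 1 + (1/4)*sqrt(34), a' = 1 - (1/4)*sqrt(34). At the order-1 pole a set g(τ) = (τ - a)*f(τ) = [-2/35] / (τ - a').
Simple pole: residue = g(a) at a = 1 + (1/4)*sqrt(34), which is -(2/595)*sqrt(34).
List the singular points by increasing real part (a conjugate pair: the negative imaginary part first).


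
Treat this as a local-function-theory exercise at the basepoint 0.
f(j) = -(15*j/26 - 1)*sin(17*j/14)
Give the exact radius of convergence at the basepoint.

The factor -sin(17*j/14) is entire and contributes no finite singular point.
The polynomial part has no poles.
No finite singular points: the Taylor series at 0 converges everywhere.

The radius of convergence is infinite.


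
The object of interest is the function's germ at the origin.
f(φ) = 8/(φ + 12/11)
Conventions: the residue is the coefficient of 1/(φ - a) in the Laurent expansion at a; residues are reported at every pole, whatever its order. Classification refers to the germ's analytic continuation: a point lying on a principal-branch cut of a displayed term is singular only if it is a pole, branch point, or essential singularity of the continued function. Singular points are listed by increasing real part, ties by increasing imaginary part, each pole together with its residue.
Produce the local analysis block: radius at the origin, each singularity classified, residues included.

Denominator factor (φ + 12/11): pole of order 1 at -12/11, modulus 12/11.
The radius of convergence is the smallest modulus among the singular points: 12/11.
At the order-1 pole -12/11 set g(φ) = (φ - (-12/11))*f(φ) = 8.
Simple pole: residue = g(a) at a = -12/11, which is 8.

Radius of convergence at 0: 12/11.
At -12/11: a pole of order 1; residue 8.
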